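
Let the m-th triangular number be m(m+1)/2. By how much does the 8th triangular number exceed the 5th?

21

8·9/2 = 36 and 5·6/2 = 15.
Difference: 36 − 15 = 21.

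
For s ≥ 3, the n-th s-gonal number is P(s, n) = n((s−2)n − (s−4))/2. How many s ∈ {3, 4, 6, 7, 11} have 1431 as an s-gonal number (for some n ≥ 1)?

2

s = 3: P(3, 53) = 1431. ✓
s = 4: P(4, 37) = 1369 and P(4, 38) = 1444; 1431 is not s-gonal.
s = 6: P(6, 27) = 1431. ✓
s = 7: P(7, 24) = 1404 and P(7, 25) = 1525; 1431 is not s-gonal.
s = 11: P(11, 18) = 1395 and P(11, 19) = 1558; 1431 is not s-gonal.
Hits: s ∈ {3, 6} → 2.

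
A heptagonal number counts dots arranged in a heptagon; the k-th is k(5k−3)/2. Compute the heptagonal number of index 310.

310·(5·310 − 3)/2 = 310·1547/2 = 239785.

239785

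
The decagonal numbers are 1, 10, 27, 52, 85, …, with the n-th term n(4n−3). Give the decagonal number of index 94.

The 94th decagonal number is n(4n−3) with n = 94.
94·(4·94 − 3) = 94·373 = 35062.

35062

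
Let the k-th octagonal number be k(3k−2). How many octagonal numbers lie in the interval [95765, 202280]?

82

The n-th octagonal number is n(3n−2).
Smallest index with value ≥ 95765: n = 179 (giving 95765).
Largest index with value ≤ 202280: n = 260 (giving 202280).
Indices 179 through 260: 82 terms.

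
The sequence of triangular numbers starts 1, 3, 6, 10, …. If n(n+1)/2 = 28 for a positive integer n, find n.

Set n(n+1)/2 = 28, giving n² + n − 56 = 0.
The discriminant is 1 + 8·28 = 225, and √225 = 15.
So n = (-1 + 15) / 2 = 14/2 = 7.

7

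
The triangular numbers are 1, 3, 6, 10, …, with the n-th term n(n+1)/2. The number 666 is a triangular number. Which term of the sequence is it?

36

Set n(n+1)/2 = 666, giving n² + n − 1332 = 0.
The discriminant is 1 + 8·666 = 5329, and √5329 = 73.
So n = (-1 + 73) / 2 = 72/2 = 36.
Check: 36·37/2 = 666. ✓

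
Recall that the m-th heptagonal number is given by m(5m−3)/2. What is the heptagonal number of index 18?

18·(5·18 − 3)/2 = 18·87/2 = 783.

783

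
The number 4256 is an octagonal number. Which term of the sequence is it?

Set n(3n−2) = 4256, giving 3n² − 2n − 4256 = 0.
The discriminant is 4 + 12·4256 = 51076, and √51076 = 226.
So n = (2 + 226) / 6 = 228/6 = 38.
Check: 38·(3·38 − 2) = 4256. ✓

38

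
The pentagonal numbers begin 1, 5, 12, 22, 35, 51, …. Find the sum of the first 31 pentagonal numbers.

Σ i(3i−1)/2 = (3Σi² − Σi) / 2 over i = 1..31.
Σi = 496 and Σi² = 10416.
(3·10416 − 1·496) / 2 = 30752/2 = 15376.

15376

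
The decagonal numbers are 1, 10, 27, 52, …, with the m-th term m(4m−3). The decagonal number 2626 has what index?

26

Set n(4n−3) = 2626, giving 4n² − 3n − 2626 = 0.
The discriminant is 9 + 16·2626 = 42025, and √42025 = 205.
So n = (3 + 205) / 8 = 208/8 = 26.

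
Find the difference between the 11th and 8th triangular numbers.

11·12/2 = 66 and 8·9/2 = 36.
Difference: 66 − 36 = 30.

30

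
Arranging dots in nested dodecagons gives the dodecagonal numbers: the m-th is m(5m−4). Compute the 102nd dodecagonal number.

51612

The 102nd dodecagonal number is n(5n−4) with n = 102.
102·(5·102 − 4) = 102·506 = 51612.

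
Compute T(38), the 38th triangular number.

38·39/2 = 1482/2 = 741.

741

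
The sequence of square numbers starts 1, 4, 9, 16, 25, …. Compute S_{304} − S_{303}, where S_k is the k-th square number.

n² − (n−1)² = 2n − 1, so 304² − 303² = 2·304 − 1 = 607.

607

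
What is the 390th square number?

390² = 152100.

152100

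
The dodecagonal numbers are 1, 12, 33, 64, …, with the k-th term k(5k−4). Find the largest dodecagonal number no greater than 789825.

Solve n(5n−4) ≤ 789825 for integer n.
n = 397 gives 786457 ≤ 789825, while n = 398 gives 790428 > 789825; so the answer is 786457.

786457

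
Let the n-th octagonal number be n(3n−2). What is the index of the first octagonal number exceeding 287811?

311

Solve n(3n−2) > 287811 for integer n.
The largest n with value ≤ 287811 is 310 (since 287680 ≤ 287811 < 289541), so the first above is n = 311, value 289541.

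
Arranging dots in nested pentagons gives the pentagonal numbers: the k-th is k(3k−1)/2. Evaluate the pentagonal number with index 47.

47·(3·47 − 1)/2 = 47·140/2 = 47·70 = 3290.

3290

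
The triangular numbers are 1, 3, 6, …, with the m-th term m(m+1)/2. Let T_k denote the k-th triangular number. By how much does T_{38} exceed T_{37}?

Consecutive triangular numbers differ by n: T_{38} − T_{37} = 38.

38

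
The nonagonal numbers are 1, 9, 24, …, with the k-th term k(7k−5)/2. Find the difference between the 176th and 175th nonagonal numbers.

1226

Consecutive nonagonal numbers differ by 7n − 6: here 7·176 − 6 = 1226.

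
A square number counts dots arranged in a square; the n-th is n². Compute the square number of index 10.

The 10th square number is n² with n = 10.
10² = 100.

100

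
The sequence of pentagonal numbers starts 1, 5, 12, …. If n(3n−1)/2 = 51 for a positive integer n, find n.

6

Set n(3n−1)/2 = 51, giving 3n² − n − 102 = 0.
The discriminant is 1 + 24·51 = 1225, and √1225 = 35.
So n = (1 + 35) / 6 = 36/6 = 6.
Check: 6·(3·6 − 1)/2 = 51. ✓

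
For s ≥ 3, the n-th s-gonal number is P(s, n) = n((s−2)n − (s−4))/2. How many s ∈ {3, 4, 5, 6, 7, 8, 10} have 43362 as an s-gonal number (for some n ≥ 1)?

s = 3: P(3, 293) = 43071 and P(3, 294) = 43365; 43362 is not s-gonal.
s = 4: P(4, 208) = 43264 and P(4, 209) = 43681; 43362 is not s-gonal.
s = 5: P(5, 170) = 43265 and P(5, 171) = 43776; 43362 is not s-gonal.
s = 6: P(6, 147) = 43071 and P(6, 148) = 43660; 43362 is not s-gonal.
s = 7: P(7, 132) = 43362. ✓
s = 8: P(8, 120) = 42960 and P(8, 121) = 43681; 43362 is not s-gonal.
s = 10: P(10, 104) = 42952 and P(10, 105) = 43785; 43362 is not s-gonal.
Hits: s ∈ {7} → 1.

1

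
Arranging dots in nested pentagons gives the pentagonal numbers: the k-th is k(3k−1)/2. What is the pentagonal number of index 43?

2752

The 43rd pentagonal number is n(3n−1)/2 with n = 43.
43·(3·43 − 1)/2 = 43·128/2 = 43·64 = 2752.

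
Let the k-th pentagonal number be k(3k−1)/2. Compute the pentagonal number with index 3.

The 3rd pentagonal number is n(3n−1)/2 with n = 3.
3·(3·3 − 1)/2 = 3·8/2 = 3·4 = 12.

12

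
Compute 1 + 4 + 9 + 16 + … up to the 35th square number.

Σ_{i=1}^{35} i² = 35·36·71/6 = 14910.

14910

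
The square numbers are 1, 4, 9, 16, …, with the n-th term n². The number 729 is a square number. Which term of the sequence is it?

We need n² = 729, so n = √729 = 27.
Check: 27² = 729. ✓

27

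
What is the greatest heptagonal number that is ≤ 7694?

Solve n(5n−3)/2 ≤ 7694 for integer n.
n = 55 gives 7480 ≤ 7694, while n = 56 gives 7756 > 7694; so the answer is 7480.

7480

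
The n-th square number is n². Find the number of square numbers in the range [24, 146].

8

The n-th square number is n².
Smallest index with value ≥ 24: n = 5 (giving 25).
Largest index with value ≤ 146: n = 12 (giving 144).
Indices 5 through 12: 8 terms.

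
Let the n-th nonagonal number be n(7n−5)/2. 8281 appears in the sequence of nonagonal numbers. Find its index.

49

Set n(7n−5)/2 = 8281, giving 7n² − 5n − 16562 = 0.
So n = (5 + 681) / 14 = 686/14 = 49.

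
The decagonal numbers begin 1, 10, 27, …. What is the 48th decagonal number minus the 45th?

1107

48·(4·48 − 3) = 9072 and 45·(4·45 − 3) = 7965.
Difference: 9072 − 7965 = 1107.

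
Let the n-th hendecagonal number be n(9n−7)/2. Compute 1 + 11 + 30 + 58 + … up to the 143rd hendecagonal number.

Σ i(9i−7)/2 = (9Σi² − 7Σi) / 2 over i = 1..143.
Σi = 10296 and Σi² = 984984.
(9·984984 − 7·10296) / 2 = 8792784/2 = 4396392.

4396392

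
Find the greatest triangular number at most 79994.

79800

Solve n(n+1)/2 ≤ 79994 for integer n.
n = 399 gives 79800 ≤ 79994, while n = 400 gives 80200 > 79994; so the answer is 79800.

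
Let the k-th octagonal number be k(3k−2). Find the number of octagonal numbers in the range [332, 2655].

20

The n-th octagonal number is n(3n−2).
Smallest index with value ≥ 332: n = 11 (giving 341).
Largest index with value ≤ 2655: n = 30 (giving 2640).
Indices 11 through 30: 20 terms.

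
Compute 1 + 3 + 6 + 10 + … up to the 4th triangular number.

Σ i(i+1)/2 = (Σi² + Σi) / 2 over i = 1..4.
Σi = 10 and Σi² = 30.
(1·30 + 1·10) / 2 = 40/2 = 20.

20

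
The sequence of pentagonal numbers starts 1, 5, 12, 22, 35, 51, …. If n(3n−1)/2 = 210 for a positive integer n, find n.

12

Set n(3n−1)/2 = 210, giving 3n² − n − 420 = 0.
The discriminant is 1 + 24·210 = 5041, and √5041 = 71.
So n = (1 + 71) / 6 = 72/6 = 12.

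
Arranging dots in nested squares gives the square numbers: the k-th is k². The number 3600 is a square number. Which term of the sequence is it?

We need n² = 3600, so n = √3600 = 60.

60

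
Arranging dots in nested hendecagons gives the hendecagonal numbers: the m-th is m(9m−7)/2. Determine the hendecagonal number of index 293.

385295

293·(9·293 − 7)/2 = 293·2630/2 = 293·1315 = 385295.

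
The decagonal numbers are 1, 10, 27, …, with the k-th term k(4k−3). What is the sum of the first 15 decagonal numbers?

Σ i(4i−3) = 4Σi² − 3Σi over i = 1..15.
Σi = 120 and Σi² = 1240.
4·1240 − 3·120 = 4600.

4600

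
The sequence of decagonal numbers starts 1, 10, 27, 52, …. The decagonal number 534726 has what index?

366

Set n(4n−3) = 534726, giving 4n² − 3n − 534726 = 0.
The discriminant is 9 + 16·534726 = 8555625, and √8555625 = 2925.
So n = (3 + 2925) / 8 = 2928/8 = 366.
Check: 366·(4·366 − 3) = 534726. ✓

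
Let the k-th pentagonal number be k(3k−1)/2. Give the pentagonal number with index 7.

The 7th pentagonal number is n(3n−1)/2 with n = 7.
7·(3·7 − 1)/2 = 7·20/2 = 7·10 = 70.

70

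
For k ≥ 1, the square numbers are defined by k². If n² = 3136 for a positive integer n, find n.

56

We need n² = 3136, so n = √3136 = 56.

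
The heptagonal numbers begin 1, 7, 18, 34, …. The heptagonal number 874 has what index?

Set n(5n−3)/2 = 874, giving 5n² − 3n − 1748 = 0.
So n = (3 + 187) / 10 = 190/10 = 19.

19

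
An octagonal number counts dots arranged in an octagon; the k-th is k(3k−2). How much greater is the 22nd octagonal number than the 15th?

763

22·(3·22 − 2) = 1408 and 15·(3·15 − 2) = 645.
Difference: 1408 − 645 = 763.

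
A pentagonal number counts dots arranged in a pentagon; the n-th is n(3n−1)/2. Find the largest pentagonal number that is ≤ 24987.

24897

Solve n(3n−1)/2 ≤ 24987 for integer n.
n = 129 gives 24897 ≤ 24987, while n = 130 gives 25285 > 24987; so the answer is 24897.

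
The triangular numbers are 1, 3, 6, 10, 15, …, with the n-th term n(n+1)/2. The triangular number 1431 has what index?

53

Set n(n+1)/2 = 1431, giving n² + n − 2862 = 0.
The discriminant is 1 + 8·1431 = 11449, and √11449 = 107.
So n = (-1 + 107) / 2 = 106/2 = 53.
Check: 53·54/2 = 1431. ✓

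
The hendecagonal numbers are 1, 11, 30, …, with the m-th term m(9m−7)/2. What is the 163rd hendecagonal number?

The 163rd hendecagonal number is n(9n−7)/2 with n = 163.
163·(9·163 − 7)/2 = 163·1460/2 = 163·730 = 118990.

118990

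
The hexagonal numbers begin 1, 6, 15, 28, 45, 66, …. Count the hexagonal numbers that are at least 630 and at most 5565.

36

The n-th hexagonal number is n(2n−1).
Smallest index with value ≥ 630: n = 18 (giving 630).
Largest index with value ≤ 5565: n = 53 (giving 5565).
Indices 18 through 53: 36 terms.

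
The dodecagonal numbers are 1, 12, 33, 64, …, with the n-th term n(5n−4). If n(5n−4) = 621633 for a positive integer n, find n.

Set n(5n−4) = 621633, giving 5n² − 4n − 621633 = 0.
The discriminant is 16 + 20·621633 = 12432676, and √12432676 = 3526.
So n = (4 + 3526) / 10 = 3530/10 = 353.
Check: 353·(5·353 − 4) = 621633. ✓

353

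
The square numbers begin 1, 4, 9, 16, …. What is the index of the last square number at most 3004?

Solve n² ≤ 3004 for integer n.
n = 54 gives 2916 ≤ 3004, while n = 55 gives 3025 > 3004; so the answer is index 54.

54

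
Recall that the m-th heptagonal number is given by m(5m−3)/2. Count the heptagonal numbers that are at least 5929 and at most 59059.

The n-th heptagonal number is n(5n−3)/2.
Smallest index with value ≥ 5929: n = 49 (giving 5929).
Largest index with value ≤ 59059: n = 154 (giving 59059).
Indices 49 through 154: 106 terms.

106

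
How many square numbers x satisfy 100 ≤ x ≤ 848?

20

The n-th square number is n².
Smallest index with value ≥ 100: n = 10 (giving 100).
Largest index with value ≤ 848: n = 29 (giving 841).
Indices 10 through 29: 20 terms.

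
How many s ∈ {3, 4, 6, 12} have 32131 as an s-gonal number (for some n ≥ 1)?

s = 3: P(3, 253) = 32131. ✓
s = 4: P(4, 179) = 32041 and P(4, 180) = 32400; 32131 is not s-gonal.
s = 6: P(6, 127) = 32131. ✓
s = 12: P(12, 80) = 31680 and P(12, 81) = 32481; 32131 is not s-gonal.
Hits: s ∈ {3, 6} → 2.

2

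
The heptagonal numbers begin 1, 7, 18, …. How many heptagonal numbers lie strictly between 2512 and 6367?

The n-th heptagonal number is n(5n−3)/2.
Smallest index with value > 2512: n = 33 (giving 2673).
Largest index with value < 6367: n = 50 (giving 6175).
Indices 33 through 50: 18 terms.

18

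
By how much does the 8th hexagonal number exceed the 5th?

8·(2·8 − 1) = 120 and 5·(2·5 − 1) = 45.
Difference: 120 − 45 = 75.

75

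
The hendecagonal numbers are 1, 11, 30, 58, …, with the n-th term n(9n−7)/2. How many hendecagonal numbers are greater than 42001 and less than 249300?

The n-th hendecagonal number is n(9n−7)/2.
Smallest index with value > 42001: n = 98 (giving 42875).
Largest index with value < 249300: n = 235 (giving 247690).
Indices 98 through 235: 138 terms.

138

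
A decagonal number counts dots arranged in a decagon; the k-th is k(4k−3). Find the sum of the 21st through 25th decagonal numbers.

10275

Σ i(4i−3) = 4Σi² − 3Σi over i = 21..25.
Σi = 325 − 210 = 115 and Σi² = 5525 − 2870 = 2655.
4·2655 − 3·115 = 10275.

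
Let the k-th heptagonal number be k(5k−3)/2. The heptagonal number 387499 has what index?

Set n(5n−3)/2 = 387499, giving 5n² − 3n − 774998 = 0.
The discriminant is 9 + 40·387499 = 15499969, and √15499969 = 3937.
So n = (3 + 3937) / 10 = 3940/10 = 394.

394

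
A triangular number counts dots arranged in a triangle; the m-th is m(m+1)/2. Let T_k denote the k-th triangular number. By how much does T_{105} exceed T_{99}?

105·106/2 = 5565 and 99·100/2 = 4950.
Difference: 5565 − 4950 = 615.

615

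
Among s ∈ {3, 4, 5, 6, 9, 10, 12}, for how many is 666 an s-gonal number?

1

s = 3: P(3, 36) = 666. ✓
s = 4: P(4, 25) = 625 and P(4, 26) = 676; 666 is not s-gonal.
s = 5: P(5, 21) = 651 and P(5, 22) = 715; 666 is not s-gonal.
s = 6: P(6, 18) = 630 and P(6, 19) = 703; 666 is not s-gonal.
s = 9: P(9, 14) = 651 and P(9, 15) = 750; 666 is not s-gonal.
s = 10: P(10, 13) = 637 and P(10, 14) = 742; 666 is not s-gonal.
s = 12: P(12, 11) = 561 and P(12, 12) = 672; 666 is not s-gonal.
Hits: s ∈ {3} → 1.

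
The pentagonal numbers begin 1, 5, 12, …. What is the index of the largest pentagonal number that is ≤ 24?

4

Solve n(3n−1)/2 ≤ 24 for integer n.
n = 4 gives 22 ≤ 24, while n = 5 gives 35 > 24; so the answer is index 4.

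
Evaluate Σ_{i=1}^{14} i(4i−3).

3745

Σ i(4i−3) = 4Σi² − 3Σi over i = 1..14.
Σi = 105 and Σi² = 1015.
4·1015 − 3·105 = 3745.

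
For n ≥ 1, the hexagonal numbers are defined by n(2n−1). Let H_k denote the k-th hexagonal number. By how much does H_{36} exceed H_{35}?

Consecutive hexagonal numbers differ by 4n − 3: here 4·36 − 3 = 141.

141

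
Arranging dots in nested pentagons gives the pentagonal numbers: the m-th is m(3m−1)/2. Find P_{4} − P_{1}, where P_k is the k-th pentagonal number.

21

4·(3·4 − 1)/2 = 22 and 1·(3·1 − 1)/2 = 1.
Difference: 22 − 1 = 21.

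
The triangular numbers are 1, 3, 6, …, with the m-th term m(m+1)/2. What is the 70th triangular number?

2485

The 70th triangular number is n(n+1)/2 with n = 70.
70·71/2 = 4970/2 = 2485.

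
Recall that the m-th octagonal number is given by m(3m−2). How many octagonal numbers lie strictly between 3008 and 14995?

The n-th octagonal number is n(3n−2).
Smallest index with value > 3008: n = 33 (giving 3201).
Largest index with value < 14995: n = 71 (giving 14981).
Indices 33 through 71: 39 terms.

39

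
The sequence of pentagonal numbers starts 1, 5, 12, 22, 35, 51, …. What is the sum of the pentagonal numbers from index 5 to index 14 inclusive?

Σ i(3i−1)/2 = (3Σi² − Σi) / 2 over i = 5..14.
Σi = 105 − 10 = 95 and Σi² = 1015 − 30 = 985.
(3·985 − 1·95) / 2 = 2860/2 = 1430.

1430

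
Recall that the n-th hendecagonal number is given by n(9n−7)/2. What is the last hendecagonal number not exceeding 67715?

67650

Solve n(9n−7)/2 ≤ 67715 for integer n.
n = 123 gives 67650 ≤ 67715, while n = 124 gives 68758 > 67715; so the answer is 67650.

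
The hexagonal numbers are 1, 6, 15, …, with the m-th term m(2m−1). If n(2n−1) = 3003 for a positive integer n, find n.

Set n(2n−1) = 3003, giving 2n² − n − 3003 = 0.
The discriminant is 1 + 8·3003 = 24025, and √24025 = 155.
So n = (1 + 155) / 4 = 156/4 = 39.

39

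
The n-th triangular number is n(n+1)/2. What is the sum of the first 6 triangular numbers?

Σ i(i+1)/2 = (Σi² + Σi) / 2 over i = 1..6.
Σi = 21 and Σi² = 91.
(1·91 + 1·21) / 2 = 112/2 = 56.

56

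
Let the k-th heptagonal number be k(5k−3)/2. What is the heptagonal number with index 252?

The 252nd heptagonal number is n(5n−3)/2 with n = 252.
252·(5·252 − 3)/2 = 252·1257/2 = 158382.

158382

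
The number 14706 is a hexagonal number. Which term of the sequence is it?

Set n(2n−1) = 14706, giving 2n² − n − 14706 = 0.
So n = (1 + 343) / 4 = 344/4 = 86.

86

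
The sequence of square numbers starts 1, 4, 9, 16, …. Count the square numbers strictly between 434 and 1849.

22

The n-th square number is n².
Smallest index with value > 434: n = 21 (giving 441).
Largest index with value < 1849: n = 42 (giving 1764).
Indices 21 through 42: 22 terms.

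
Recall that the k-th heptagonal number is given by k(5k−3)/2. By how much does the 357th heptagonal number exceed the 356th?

Consecutive heptagonal numbers differ by 5n − 4: here 5·357 − 4 = 1781.

1781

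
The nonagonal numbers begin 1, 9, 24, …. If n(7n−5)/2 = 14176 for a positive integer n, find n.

64

Set n(7n−5)/2 = 14176, giving 7n² − 5n − 28352 = 0.
So n = (5 + 891) / 14 = 896/14 = 64.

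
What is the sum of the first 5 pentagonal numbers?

Σ i(3i−1)/2 = (3Σi² − Σi) / 2 over i = 1..5.
Σi = 15 and Σi² = 55.
(3·55 − 1·15) / 2 = 150/2 = 75.

75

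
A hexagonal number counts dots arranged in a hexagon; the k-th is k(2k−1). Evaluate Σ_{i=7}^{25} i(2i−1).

Σ i(2i−1) = 2Σi² − Σi over i = 7..25.
Σi = 325 − 21 = 304 and Σi² = 5525 − 91 = 5434.
2·5434 − 1·304 = 10564.

10564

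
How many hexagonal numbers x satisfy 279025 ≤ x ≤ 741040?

The n-th hexagonal number is n(2n−1).
Smallest index with value ≥ 279025: n = 374 (giving 279378).
Largest index with value ≤ 741040: n = 608 (giving 738720).
Indices 374 through 608: 235 terms.

235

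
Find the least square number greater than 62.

64

Solve n² > 62 for integer n.
The largest n with value ≤ 62 is 7 (since 49 ≤ 62 < 64), so the first above is n = 8, value 64.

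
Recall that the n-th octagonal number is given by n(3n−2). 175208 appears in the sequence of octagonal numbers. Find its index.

Set n(3n−2) = 175208, giving 3n² − 2n − 175208 = 0.
So n = (2 + 1450) / 6 = 1452/6 = 242.

242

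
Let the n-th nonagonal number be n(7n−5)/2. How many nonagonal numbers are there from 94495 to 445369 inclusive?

193

The n-th nonagonal number is n(7n−5)/2.
Smallest index with value ≥ 94495: n = 165 (giving 94875).
Largest index with value ≤ 445369: n = 357 (giving 445179).
Indices 165 through 357: 193 terms.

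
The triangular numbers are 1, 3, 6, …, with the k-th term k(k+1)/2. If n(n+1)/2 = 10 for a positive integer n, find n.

4

Set n(n+1)/2 = 10, giving n² + n − 20 = 0.
The discriminant is 1 + 8·10 = 81, and √81 = 9.
So n = (-1 + 9) / 2 = 8/2 = 4.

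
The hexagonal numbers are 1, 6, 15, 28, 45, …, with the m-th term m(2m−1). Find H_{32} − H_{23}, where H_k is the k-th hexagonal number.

981

32·(2·32 − 1) = 2016 and 23·(2·23 − 1) = 1035.
Difference: 2016 − 1035 = 981.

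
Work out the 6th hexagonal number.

66

The 6th hexagonal number is n(2n−1) with n = 6.
6·(2·6 − 1) = 6·11 = 66.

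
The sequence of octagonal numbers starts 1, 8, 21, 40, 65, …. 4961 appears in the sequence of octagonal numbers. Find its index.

Set n(3n−2) = 4961, giving 3n² − 2n − 4961 = 0.
So n = (2 + 244) / 6 = 246/6 = 41.

41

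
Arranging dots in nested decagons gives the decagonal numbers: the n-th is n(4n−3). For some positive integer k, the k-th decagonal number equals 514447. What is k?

359

Set n(4n−3) = 514447, giving 4n² − 3n − 514447 = 0.
So n = (3 + 2869) / 8 = 2872/8 = 359.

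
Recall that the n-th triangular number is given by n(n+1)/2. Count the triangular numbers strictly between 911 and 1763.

The n-th triangular number is n(n+1)/2.
Smallest index with value > 911: n = 43 (giving 946).
Largest index with value < 1763: n = 58 (giving 1711).
Indices 43 through 58: 16 terms.

16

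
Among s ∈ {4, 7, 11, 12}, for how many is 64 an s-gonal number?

2

s = 4: P(4, 8) = 64. ✓
s = 7: P(7, 5) = 55 and P(7, 6) = 81; 64 is not s-gonal.
s = 11: P(11, 4) = 58 and P(11, 5) = 95; 64 is not s-gonal.
s = 12: P(12, 4) = 64. ✓
Hits: s ∈ {4, 12} → 2.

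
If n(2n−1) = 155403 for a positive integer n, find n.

Set n(2n−1) = 155403, giving 2n² − n − 155403 = 0.
The discriminant is 1 + 8·155403 = 1243225, and √1243225 = 1115.
So n = (1 + 1115) / 4 = 1116/4 = 279.

279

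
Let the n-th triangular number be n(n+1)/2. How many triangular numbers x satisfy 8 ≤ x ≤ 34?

The n-th triangular number is n(n+1)/2.
Smallest index with value ≥ 8: n = 4 (giving 10).
Largest index with value ≤ 34: n = 7 (giving 28).
Indices 4 through 7: 4 terms.

4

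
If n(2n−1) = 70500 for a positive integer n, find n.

188

Set n(2n−1) = 70500, giving 2n² − n − 70500 = 0.
The discriminant is 1 + 8·70500 = 564001, and √564001 = 751.
So n = (1 + 751) / 4 = 752/4 = 188.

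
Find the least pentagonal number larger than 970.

Solve n(3n−1)/2 > 970 for integer n.
The largest n with value ≤ 970 is 25 (since 925 ≤ 970 < 1001), so the first above is n = 26, value 1001.

1001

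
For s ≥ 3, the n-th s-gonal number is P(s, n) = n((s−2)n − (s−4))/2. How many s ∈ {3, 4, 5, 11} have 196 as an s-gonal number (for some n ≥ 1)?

2

s = 3: P(3, 19) = 190 and P(3, 20) = 210; 196 is not s-gonal.
s = 4: P(4, 14) = 196. ✓
s = 5: P(5, 11) = 176 and P(5, 12) = 210; 196 is not s-gonal.
s = 11: P(11, 7) = 196. ✓
Hits: s ∈ {4, 11} → 2.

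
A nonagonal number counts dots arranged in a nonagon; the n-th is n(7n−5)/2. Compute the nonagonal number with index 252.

221634

The 252nd nonagonal number is n(7n−5)/2 with n = 252.
252·(7·252 − 5)/2 = 252·1759/2 = 221634.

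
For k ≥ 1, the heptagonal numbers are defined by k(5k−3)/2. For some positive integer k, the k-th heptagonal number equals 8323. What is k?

58

Set n(5n−3)/2 = 8323, giving 5n² − 3n − 16646 = 0.
The discriminant is 9 + 40·8323 = 332929, and √332929 = 577.
So n = (3 + 577) / 10 = 580/10 = 58.
Check: 58·(5·58 − 3)/2 = 8323. ✓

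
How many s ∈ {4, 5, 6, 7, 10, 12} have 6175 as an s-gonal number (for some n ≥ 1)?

1

s = 4: P(4, 78) = 6084 and P(4, 79) = 6241; 6175 is not s-gonal.
s = 5: P(5, 64) = 6112 and P(5, 65) = 6305; 6175 is not s-gonal.
s = 6: P(6, 55) = 5995 and P(6, 56) = 6216; 6175 is not s-gonal.
s = 7: P(7, 50) = 6175. ✓
s = 10: P(10, 39) = 5967 and P(10, 40) = 6280; 6175 is not s-gonal.
s = 12: P(12, 35) = 5985 and P(12, 36) = 6336; 6175 is not s-gonal.
Hits: s ∈ {7} → 1.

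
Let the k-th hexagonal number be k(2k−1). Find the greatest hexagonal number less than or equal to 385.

Solve n(2n−1) ≤ 385 for integer n.
n = 14 gives 378 ≤ 385, while n = 15 gives 435 > 385; so the answer is 378.

378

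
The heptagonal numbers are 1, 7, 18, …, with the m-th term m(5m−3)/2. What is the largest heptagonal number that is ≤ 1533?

1525

Solve n(5n−3)/2 ≤ 1533 for integer n.
n = 25 gives 1525 ≤ 1533, while n = 26 gives 1651 > 1533; so the answer is 1525.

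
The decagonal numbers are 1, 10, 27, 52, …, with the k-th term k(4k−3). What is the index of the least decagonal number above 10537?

Solve n(4n−3) > 10537 for integer n.
The largest n with value ≤ 10537 is 51 (since 10251 ≤ 10537 < 10660), so the first above is n = 52, value 10660.

52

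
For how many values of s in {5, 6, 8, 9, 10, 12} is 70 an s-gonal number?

s = 5: P(5, 7) = 70. ✓
s = 6: P(6, 6) = 66 and P(6, 7) = 91; 70 is not s-gonal.
s = 8: P(8, 5) = 65 and P(8, 6) = 96; 70 is not s-gonal.
s = 9: P(9, 4) = 46 and P(9, 5) = 75; 70 is not s-gonal.
s = 10: P(10, 4) = 52 and P(10, 5) = 85; 70 is not s-gonal.
s = 12: P(12, 4) = 64 and P(12, 5) = 105; 70 is not s-gonal.
Hits: s ∈ {5} → 1.

1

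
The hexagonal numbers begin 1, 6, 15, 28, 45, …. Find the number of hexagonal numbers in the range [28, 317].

The n-th hexagonal number is n(2n−1).
Smallest index with value ≥ 28: n = 4 (giving 28).
Largest index with value ≤ 317: n = 12 (giving 276).
Indices 4 through 12: 9 terms.

9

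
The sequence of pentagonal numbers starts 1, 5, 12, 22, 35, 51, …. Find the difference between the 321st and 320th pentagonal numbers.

Consecutive pentagonal numbers differ by 3n − 2: here 3·321 − 2 = 961.

961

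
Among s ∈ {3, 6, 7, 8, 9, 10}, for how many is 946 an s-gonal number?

s = 3: P(3, 43) = 946. ✓
s = 6: P(6, 22) = 946. ✓
s = 7: P(7, 19) = 874 and P(7, 20) = 970; 946 is not s-gonal.
s = 8: P(8, 18) = 936 and P(8, 19) = 1045; 946 is not s-gonal.
s = 9: P(9, 16) = 856 and P(9, 17) = 969; 946 is not s-gonal.
s = 10: P(10, 15) = 855 and P(10, 16) = 976; 946 is not s-gonal.
Hits: s ∈ {3, 6} → 2.

2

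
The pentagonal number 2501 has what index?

41

Set n(3n−1)/2 = 2501, giving 3n² − n − 5002 = 0.
So n = (1 + 245) / 6 = 246/6 = 41.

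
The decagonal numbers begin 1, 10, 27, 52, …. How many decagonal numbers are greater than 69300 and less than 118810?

40

The n-th decagonal number is n(4n−3).
Smallest index with value > 69300: n = 133 (giving 70357).
Largest index with value < 118810: n = 172 (giving 117820).
Indices 133 through 172: 40 terms.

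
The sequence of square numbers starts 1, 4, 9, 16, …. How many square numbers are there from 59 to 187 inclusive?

The n-th square number is n².
Smallest index with value ≥ 59: n = 8 (giving 64).
Largest index with value ≤ 187: n = 13 (giving 169).
Indices 8 through 13: 6 terms.

6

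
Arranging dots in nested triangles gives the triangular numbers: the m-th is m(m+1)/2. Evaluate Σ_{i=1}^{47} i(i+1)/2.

Σ i(i+1)/2 = (Σi² + Σi) / 2 over i = 1..47.
Σi = 1128 and Σi² = 35720.
(1·35720 + 1·1128) / 2 = 36848/2 = 18424.

18424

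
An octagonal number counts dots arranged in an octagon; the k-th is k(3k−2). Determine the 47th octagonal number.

The 47th octagonal number is n(3n−2) with n = 47.
47·(3·47 − 2) = 47·139 = 6533.

6533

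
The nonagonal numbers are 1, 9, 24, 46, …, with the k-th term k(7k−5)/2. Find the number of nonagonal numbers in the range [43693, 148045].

94

The n-th nonagonal number is n(7n−5)/2.
Smallest index with value ≥ 43693: n = 113 (giving 44409).
Largest index with value ≤ 148045: n = 206 (giving 148011).
Indices 113 through 206: 94 terms.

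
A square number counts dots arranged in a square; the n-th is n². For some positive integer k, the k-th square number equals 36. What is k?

6

We need n² = 36, so n = √36 = 6.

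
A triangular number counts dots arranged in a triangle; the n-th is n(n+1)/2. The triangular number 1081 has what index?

46

Set n(n+1)/2 = 1081, giving n² + n − 2162 = 0.
The discriminant is 1 + 8·1081 = 8649, and √8649 = 93.
So n = (-1 + 93) / 2 = 92/2 = 46.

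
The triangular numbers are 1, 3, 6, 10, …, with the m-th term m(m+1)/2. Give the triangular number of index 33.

The 33rd triangular number is n(n+1)/2 with n = 33.
33·34/2 = 1122/2 = 561.

561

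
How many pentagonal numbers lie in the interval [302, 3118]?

31

The n-th pentagonal number is n(3n−1)/2.
Smallest index with value ≥ 302: n = 15 (giving 330).
Largest index with value ≤ 3118: n = 45 (giving 3015).
Indices 15 through 45: 31 terms.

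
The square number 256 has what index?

We need n² = 256, so n = √256 = 16.
Check: 16² = 256. ✓

16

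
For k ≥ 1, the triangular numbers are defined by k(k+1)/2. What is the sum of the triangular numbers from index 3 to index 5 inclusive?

Σ i(i+1)/2 = (Σi² + Σi) / 2 over i = 3..5.
Σi = 15 − 3 = 12 and Σi² = 55 − 5 = 50.
(1·50 + 1·12) / 2 = 62/2 = 31.

31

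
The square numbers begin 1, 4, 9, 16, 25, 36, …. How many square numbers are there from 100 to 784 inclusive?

The n-th square number is n².
Smallest index with value ≥ 100: n = 10 (giving 100).
Largest index with value ≤ 784: n = 28 (giving 784).
Indices 10 through 28: 19 terms.

19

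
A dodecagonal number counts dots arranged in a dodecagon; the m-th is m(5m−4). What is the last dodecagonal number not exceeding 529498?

526825

Solve n(5n−4) ≤ 529498 for integer n.
n = 325 gives 526825 ≤ 529498, while n = 326 gives 530076 > 529498; so the answer is 526825.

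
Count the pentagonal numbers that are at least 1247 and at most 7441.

The n-th pentagonal number is n(3n−1)/2.
Smallest index with value ≥ 1247: n = 29 (giving 1247).
Largest index with value ≤ 7441: n = 70 (giving 7315).
Indices 29 through 70: 42 terms.

42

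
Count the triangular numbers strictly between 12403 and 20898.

The n-th triangular number is n(n+1)/2.
Smallest index with value > 12403: n = 158 (giving 12561).
Largest index with value < 20898: n = 203 (giving 20706).
Indices 158 through 203: 46 terms.

46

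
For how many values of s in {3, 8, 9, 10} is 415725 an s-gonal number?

1

s = 3: P(3, 911) = 415416 and P(3, 912) = 416328; 415725 is not s-gonal.
s = 8: P(8, 372) = 414408 and P(8, 373) = 416641; 415725 is not s-gonal.
s = 9: P(9, 345) = 415725. ✓
s = 10: P(10, 322) = 413770 and P(10, 323) = 416347; 415725 is not s-gonal.
Hits: s ∈ {9} → 1.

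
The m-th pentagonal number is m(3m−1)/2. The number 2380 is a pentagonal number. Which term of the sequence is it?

40

Set n(3n−1)/2 = 2380, giving 3n² − n − 4760 = 0.
The discriminant is 1 + 24·2380 = 57121, and √57121 = 239.
So n = (1 + 239) / 6 = 240/6 = 40.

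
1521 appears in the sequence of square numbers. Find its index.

39

We need n² = 1521, so n = √1521 = 39.
Check: 39² = 1521. ✓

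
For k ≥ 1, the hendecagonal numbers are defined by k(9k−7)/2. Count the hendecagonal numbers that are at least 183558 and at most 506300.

133

The n-th hendecagonal number is n(9n−7)/2.
Smallest index with value ≥ 183558: n = 203 (giving 184730).
Largest index with value ≤ 506300: n = 335 (giving 503840).
Indices 203 through 335: 133 terms.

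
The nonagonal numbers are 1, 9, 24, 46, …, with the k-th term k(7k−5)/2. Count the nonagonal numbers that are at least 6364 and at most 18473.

31

The n-th nonagonal number is n(7n−5)/2.
Smallest index with value ≥ 6364: n = 43 (giving 6364).
Largest index with value ≤ 18473: n = 73 (giving 18469).
Indices 43 through 73: 31 terms.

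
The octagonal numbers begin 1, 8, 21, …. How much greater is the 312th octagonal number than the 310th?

312·(3·312 − 2) = 291408 and 310·(3·310 − 2) = 287680.
Difference: 291408 − 287680 = 3728.

3728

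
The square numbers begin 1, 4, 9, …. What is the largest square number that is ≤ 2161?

2116

Solve n² ≤ 2161 for integer n.
n = 46 gives 2116 ≤ 2161, while n = 47 gives 2209 > 2161; so the answer is 2116.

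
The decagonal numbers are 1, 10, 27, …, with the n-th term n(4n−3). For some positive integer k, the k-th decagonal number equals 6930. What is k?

42

Set n(4n−3) = 6930, giving 4n² − 3n − 6930 = 0.
The discriminant is 9 + 16·6930 = 110889, and √110889 = 333.
So n = (3 + 333) / 8 = 336/8 = 42.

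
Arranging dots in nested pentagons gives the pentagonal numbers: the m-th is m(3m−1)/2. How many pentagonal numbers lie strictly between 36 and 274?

The n-th pentagonal number is n(3n−1)/2.
Smallest index with value > 36: n = 6 (giving 51).
Largest index with value < 274: n = 13 (giving 247).
Indices 6 through 13: 8 terms.

8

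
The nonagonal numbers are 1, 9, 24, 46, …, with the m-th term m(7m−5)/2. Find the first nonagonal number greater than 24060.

24486

Solve n(7n−5)/2 > 24060 for integer n.
The largest n with value ≤ 24060 is 83 (since 23904 ≤ 24060 < 24486), so the first above is n = 84, value 24486.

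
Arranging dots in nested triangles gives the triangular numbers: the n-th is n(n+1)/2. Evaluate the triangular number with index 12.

78

The 12th triangular number is n(n+1)/2 with n = 12.
12·13/2 = 156/2 = 78.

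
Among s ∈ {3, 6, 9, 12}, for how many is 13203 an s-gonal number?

1

s = 3: P(3, 162) = 13203. ✓
s = 6: P(6, 81) = 13041 and P(6, 82) = 13366; 13203 is not s-gonal.
s = 9: P(9, 61) = 12871 and P(9, 62) = 13299; 13203 is not s-gonal.
s = 12: P(12, 51) = 12801 and P(12, 52) = 13312; 13203 is not s-gonal.
Hits: s ∈ {3} → 1.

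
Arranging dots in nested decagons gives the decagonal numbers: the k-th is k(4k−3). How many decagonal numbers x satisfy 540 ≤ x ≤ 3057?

The n-th decagonal number is n(4n−3).
Smallest index with value ≥ 540: n = 12 (giving 540).
Largest index with value ≤ 3057: n = 28 (giving 3052).
Indices 12 through 28: 17 terms.

17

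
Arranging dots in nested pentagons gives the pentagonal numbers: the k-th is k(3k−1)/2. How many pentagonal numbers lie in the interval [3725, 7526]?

The n-th pentagonal number is n(3n−1)/2.
Smallest index with value ≥ 3725: n = 50 (giving 3725).
Largest index with value ≤ 7526: n = 71 (giving 7526).
Indices 50 through 71: 22 terms.

22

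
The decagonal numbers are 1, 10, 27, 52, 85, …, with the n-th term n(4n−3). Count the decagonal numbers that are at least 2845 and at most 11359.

26

The n-th decagonal number is n(4n−3).
Smallest index with value ≥ 2845: n = 28 (giving 3052).
Largest index with value ≤ 11359: n = 53 (giving 11077).
Indices 28 through 53: 26 terms.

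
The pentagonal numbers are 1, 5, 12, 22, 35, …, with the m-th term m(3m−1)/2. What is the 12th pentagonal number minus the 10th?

65

12·(3·12 − 1)/2 = 210 and 10·(3·10 − 1)/2 = 145.
Difference: 210 − 145 = 65.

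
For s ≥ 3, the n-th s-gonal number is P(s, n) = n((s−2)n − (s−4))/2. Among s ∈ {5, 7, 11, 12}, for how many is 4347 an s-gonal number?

2

s = 5: P(5, 54) = 4347. ✓
s = 7: P(7, 42) = 4347. ✓
s = 11: P(11, 31) = 4216 and P(11, 32) = 4496; 4347 is not s-gonal.
s = 12: P(12, 29) = 4089 and P(12, 30) = 4380; 4347 is not s-gonal.
Hits: s ∈ {5, 7} → 2.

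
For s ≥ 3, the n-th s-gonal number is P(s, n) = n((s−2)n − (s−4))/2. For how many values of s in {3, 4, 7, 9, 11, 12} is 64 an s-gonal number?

s = 3: P(3, 10) = 55 and P(3, 11) = 66; 64 is not s-gonal.
s = 4: P(4, 8) = 64. ✓
s = 7: P(7, 5) = 55 and P(7, 6) = 81; 64 is not s-gonal.
s = 9: P(9, 4) = 46 and P(9, 5) = 75; 64 is not s-gonal.
s = 11: P(11, 4) = 58 and P(11, 5) = 95; 64 is not s-gonal.
s = 12: P(12, 4) = 64. ✓
Hits: s ∈ {4, 12} → 2.

2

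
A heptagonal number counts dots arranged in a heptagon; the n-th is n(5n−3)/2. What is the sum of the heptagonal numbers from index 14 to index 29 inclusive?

18824

Σ i(5i−3)/2 = (5Σi² − 3Σi) / 2 over i = 14..29.
Σi = 435 − 91 = 344 and Σi² = 8555 − 819 = 7736.
(5·7736 − 3·344) / 2 = 37648/2 = 18824.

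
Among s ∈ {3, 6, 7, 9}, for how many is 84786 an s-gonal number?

1

s = 3: P(3, 411) = 84666 and P(3, 412) = 85078; 84786 is not s-gonal.
s = 6: P(6, 206) = 84666 and P(6, 207) = 85491; 84786 is not s-gonal.
s = 7: P(7, 184) = 84364 and P(7, 185) = 85285; 84786 is not s-gonal.
s = 9: P(9, 156) = 84786. ✓
Hits: s ∈ {9} → 1.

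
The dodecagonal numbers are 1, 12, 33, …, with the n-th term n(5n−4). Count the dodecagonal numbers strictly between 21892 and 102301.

The n-th dodecagonal number is n(5n−4).
Smallest index with value > 21892: n = 67 (giving 22177).
Largest index with value < 102301: n = 143 (giving 101673).
Indices 67 through 143: 77 terms.

77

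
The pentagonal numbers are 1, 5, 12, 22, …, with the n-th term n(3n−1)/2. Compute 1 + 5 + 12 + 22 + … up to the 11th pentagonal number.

726

Σ i(3i−1)/2 = (3Σi² − Σi) / 2 over i = 1..11.
Σi = 66 and Σi² = 506.
(3·506 − 1·66) / 2 = 1452/2 = 726.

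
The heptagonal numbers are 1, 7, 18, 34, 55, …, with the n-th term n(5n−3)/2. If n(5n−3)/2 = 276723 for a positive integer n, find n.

333

Set n(5n−3)/2 = 276723, giving 5n² − 3n − 553446 = 0.
So n = (3 + 3327) / 10 = 3330/10 = 333.
Check: 333·(5·333 − 3)/2 = 276723. ✓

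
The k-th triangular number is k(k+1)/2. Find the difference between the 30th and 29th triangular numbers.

Consecutive triangular numbers differ by n: T_{30} − T_{29} = 30.

30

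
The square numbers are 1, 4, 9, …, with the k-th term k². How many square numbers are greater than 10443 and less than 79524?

179

The n-th square number is n².
Smallest index with value > 10443: n = 103 (giving 10609).
Largest index with value < 79524: n = 281 (giving 78961).
Indices 103 through 281: 179 terms.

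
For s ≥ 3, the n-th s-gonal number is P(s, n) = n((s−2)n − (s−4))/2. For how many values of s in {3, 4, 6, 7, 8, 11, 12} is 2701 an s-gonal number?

2

s = 3: P(3, 73) = 2701. ✓
s = 4: P(4, 51) = 2601 and P(4, 52) = 2704; 2701 is not s-gonal.
s = 6: P(6, 37) = 2701. ✓
s = 7: P(7, 33) = 2673 and P(7, 34) = 2839; 2701 is not s-gonal.
s = 8: P(8, 30) = 2640 and P(8, 31) = 2821; 2701 is not s-gonal.
s = 11: P(11, 24) = 2508 and P(11, 25) = 2725; 2701 is not s-gonal.
s = 12: P(12, 23) = 2553 and P(12, 24) = 2784; 2701 is not s-gonal.
Hits: s ∈ {3, 6} → 2.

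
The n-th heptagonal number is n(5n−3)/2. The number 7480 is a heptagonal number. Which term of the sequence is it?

Set n(5n−3)/2 = 7480, giving 5n² − 3n − 14960 = 0.
The discriminant is 9 + 40·7480 = 299209, and √299209 = 547.
So n = (3 + 547) / 10 = 550/10 = 55.
Check: 55·(5·55 − 3)/2 = 7480. ✓

55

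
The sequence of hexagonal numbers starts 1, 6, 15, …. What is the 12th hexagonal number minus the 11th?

Consecutive hexagonal numbers differ by 4n − 3: here 4·12 − 3 = 45.

45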